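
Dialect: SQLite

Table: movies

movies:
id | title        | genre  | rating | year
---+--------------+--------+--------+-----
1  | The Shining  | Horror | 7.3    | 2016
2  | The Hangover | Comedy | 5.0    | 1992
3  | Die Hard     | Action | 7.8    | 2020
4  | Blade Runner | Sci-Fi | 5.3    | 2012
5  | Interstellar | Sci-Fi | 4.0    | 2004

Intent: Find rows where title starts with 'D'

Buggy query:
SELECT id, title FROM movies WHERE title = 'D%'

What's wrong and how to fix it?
Bug: '=' compares the literal string including the % character; pattern matching needs LIKE

Fix: Use LIKE for wildcard pattern matching

Corrected query:
SELECT id, title FROM movies WHERE title LIKE 'D%'

Result:
id | title   
---+---------
3  | Die Hard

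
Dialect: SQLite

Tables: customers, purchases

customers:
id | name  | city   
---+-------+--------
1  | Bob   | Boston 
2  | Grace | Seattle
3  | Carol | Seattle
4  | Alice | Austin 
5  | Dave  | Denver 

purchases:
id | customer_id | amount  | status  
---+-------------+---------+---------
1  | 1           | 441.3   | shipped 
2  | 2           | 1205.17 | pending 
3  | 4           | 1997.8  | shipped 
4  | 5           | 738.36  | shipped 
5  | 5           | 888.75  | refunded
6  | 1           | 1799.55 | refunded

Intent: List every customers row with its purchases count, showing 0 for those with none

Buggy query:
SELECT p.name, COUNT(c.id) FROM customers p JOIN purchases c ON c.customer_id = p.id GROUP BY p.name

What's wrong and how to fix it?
Bug: INNER JOIN drops customers rows that have no matching purchases rows

Fix: Switch to LEFT JOIN to retain unmatched parent rows

Corrected query:
SELECT p.name, COUNT(c.id) FROM customers p LEFT JOIN purchases c ON c.customer_id = p.id GROUP BY p.name

Result:
name  | COUNT(c.id)
------+------------
Alice | 1          
Bob   | 2          
Carol | 0          
Dave  | 2          
Grace | 1          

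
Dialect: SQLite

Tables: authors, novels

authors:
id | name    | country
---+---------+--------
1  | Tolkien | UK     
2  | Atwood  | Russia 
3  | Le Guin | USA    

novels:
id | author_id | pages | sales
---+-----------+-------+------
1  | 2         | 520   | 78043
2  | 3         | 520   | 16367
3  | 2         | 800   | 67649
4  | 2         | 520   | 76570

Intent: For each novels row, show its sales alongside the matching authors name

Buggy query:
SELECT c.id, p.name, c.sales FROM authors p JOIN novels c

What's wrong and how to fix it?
Bug: Missing join condition: each novels row is matched to all authors rows instead of just its own

Fix: Specify the join condition linking the foreign key to the parent id

Corrected query:
SELECT c.id, p.name, c.sales FROM authors p JOIN novels c ON c.author_id = p.id

Result:
id | name    | sales
---+---------+------
1  | Atwood  | 78043
2  | Le Guin | 16367
3  | Atwood  | 67649
4  | Atwood  | 76570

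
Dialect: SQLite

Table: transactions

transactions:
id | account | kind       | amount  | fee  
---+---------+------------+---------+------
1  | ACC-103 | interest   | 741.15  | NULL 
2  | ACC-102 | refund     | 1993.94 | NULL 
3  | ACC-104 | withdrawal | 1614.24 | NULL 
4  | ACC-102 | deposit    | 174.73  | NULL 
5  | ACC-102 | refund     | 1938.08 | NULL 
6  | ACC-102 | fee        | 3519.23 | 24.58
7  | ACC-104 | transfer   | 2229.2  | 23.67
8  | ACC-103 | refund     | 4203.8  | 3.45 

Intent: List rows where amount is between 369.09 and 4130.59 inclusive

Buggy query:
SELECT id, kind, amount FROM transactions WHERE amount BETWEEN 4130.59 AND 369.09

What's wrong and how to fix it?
Bug: The bounds are reversed; BETWEEN a AND b requires a <= b to match anything

Fix: Write BETWEEN 369.09 AND 4130.59

Corrected query:
SELECT id, kind, amount FROM transactions WHERE amount BETWEEN 369.09 AND 4130.59

Result:
id | kind       | amount 
---+------------+--------
1  | interest   | 741.15 
2  | refund     | 1993.94
3  | withdrawal | 1614.24
5  | refund     | 1938.08
6  | fee        | 3519.23
7  | transfer   | 2229.2 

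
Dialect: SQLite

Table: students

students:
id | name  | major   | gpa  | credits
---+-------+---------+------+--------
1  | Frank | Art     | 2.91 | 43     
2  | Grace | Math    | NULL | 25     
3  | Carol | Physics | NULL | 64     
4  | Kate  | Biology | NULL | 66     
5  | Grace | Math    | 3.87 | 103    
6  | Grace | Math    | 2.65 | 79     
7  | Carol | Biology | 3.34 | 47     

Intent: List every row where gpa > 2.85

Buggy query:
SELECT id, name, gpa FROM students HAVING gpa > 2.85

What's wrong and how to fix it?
Bug: This is a non-aggregate query (no GROUP BY, no aggregates), so in SQLite the HAVING clause is invalid here; a row-level condition belongs in WHERE

Fix: Replace HAVING with WHERE since the condition applies to individual rows

Corrected query:
SELECT id, name, gpa FROM students WHERE gpa > 2.85

Result:
id | name  | gpa 
---+-------+-----
1  | Frank | 2.91
5  | Grace | 3.87
7  | Carol | 3.34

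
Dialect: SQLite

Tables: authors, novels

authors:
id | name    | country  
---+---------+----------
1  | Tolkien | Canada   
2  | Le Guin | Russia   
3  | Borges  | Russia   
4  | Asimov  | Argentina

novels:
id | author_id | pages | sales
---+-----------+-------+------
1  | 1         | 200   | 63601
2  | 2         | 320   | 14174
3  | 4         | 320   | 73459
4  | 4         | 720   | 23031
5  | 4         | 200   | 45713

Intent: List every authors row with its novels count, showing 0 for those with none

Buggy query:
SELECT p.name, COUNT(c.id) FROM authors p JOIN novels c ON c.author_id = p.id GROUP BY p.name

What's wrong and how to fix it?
Bug: INNER JOIN drops authors rows that have no matching novels rows

Fix: Switch to LEFT JOIN to retain unmatched parent rows

Corrected query:
SELECT p.name, COUNT(c.id) FROM authors p LEFT JOIN novels c ON c.author_id = p.id GROUP BY p.name

Result:
name    | COUNT(c.id)
--------+------------
Asimov  | 3          
Borges  | 0          
Le Guin | 1          
Tolkien | 1          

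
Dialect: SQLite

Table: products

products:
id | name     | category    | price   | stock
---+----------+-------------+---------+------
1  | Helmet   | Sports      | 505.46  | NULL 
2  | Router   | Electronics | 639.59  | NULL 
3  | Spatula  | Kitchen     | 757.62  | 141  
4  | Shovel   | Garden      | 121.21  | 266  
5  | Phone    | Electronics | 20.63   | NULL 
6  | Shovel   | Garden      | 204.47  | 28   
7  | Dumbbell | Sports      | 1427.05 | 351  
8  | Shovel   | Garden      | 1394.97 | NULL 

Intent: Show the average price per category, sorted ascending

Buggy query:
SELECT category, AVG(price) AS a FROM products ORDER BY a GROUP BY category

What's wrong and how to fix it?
Bug: ORDER BY appears before GROUP BY; SQL clause order requires GROUP BY first

Fix: Move ORDER BY to the end, after GROUP BY

Corrected query:
SELECT category, AVG(price) AS a FROM products GROUP BY category ORDER BY a

Result:
category    | a      
------------+--------
Electronics | 330.11 
Garden      | 573.55 
Kitchen     | 757.62 
Sports      | 966.255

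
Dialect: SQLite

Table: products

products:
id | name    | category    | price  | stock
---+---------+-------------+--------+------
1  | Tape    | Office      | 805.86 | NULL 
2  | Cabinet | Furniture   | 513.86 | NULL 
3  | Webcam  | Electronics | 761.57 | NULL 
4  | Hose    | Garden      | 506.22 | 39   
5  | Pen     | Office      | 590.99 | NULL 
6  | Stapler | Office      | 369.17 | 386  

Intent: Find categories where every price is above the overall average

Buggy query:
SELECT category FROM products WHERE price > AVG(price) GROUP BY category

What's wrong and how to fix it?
Bug: AVG() is an aggregate; it can't sit directly in WHERE

Fix: Compute the overall average in a scalar subquery and compare each group's MIN against it in HAVING

Corrected query:
SELECT category FROM products GROUP BY category HAVING MIN(price) > (SELECT AVG(price) FROM products)

Result:
category   
-----------
Electronics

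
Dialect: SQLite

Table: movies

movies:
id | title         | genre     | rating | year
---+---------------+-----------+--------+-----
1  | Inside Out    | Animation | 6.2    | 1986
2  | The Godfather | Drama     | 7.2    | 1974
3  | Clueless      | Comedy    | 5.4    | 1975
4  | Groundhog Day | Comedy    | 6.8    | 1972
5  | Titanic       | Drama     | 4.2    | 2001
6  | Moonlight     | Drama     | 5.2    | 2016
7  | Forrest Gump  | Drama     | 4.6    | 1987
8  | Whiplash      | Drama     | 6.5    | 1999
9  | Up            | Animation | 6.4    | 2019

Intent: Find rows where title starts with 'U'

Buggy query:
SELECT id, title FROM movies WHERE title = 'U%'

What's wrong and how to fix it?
Bug: '=' compares the literal string including the % character; pattern matching needs LIKE

Fix: Replace '=' with LIKE so 'U%' is treated as a pattern

Corrected query:
SELECT id, title FROM movies WHERE title LIKE 'U%'

Result:
id | title
---+------
9  | Up   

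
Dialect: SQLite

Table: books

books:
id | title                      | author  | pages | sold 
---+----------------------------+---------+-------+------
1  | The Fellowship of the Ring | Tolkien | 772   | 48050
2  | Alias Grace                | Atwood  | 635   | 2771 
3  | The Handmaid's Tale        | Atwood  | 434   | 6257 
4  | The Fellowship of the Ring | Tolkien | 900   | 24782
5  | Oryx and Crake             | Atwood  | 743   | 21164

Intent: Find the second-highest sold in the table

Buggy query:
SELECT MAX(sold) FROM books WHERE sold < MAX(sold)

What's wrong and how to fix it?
Bug: The inner MAX is an aggregate inside WHERE, which is not allowed

Fix: Compute the overall MAX in a subquery, then take MAX of rows below it

Corrected query:
SELECT MAX(sold) FROM books WHERE sold < (SELECT MAX(sold) FROM books)

Result:
MAX(sold)
---------
24782    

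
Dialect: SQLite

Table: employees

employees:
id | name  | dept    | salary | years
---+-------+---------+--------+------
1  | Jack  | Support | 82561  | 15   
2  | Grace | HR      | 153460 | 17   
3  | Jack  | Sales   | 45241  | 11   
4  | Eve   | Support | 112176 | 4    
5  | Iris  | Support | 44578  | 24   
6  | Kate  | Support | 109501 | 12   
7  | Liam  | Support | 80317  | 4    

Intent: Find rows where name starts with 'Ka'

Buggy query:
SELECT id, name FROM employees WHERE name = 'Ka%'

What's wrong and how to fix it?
Bug: '=' compares the literal string including the % character; pattern matching needs LIKE

Fix: Replace '=' with LIKE so 'Ka%' is treated as a pattern

Corrected query:
SELECT id, name FROM employees WHERE name LIKE 'Ka%'

Result:
id | name
---+-----
6  | Kate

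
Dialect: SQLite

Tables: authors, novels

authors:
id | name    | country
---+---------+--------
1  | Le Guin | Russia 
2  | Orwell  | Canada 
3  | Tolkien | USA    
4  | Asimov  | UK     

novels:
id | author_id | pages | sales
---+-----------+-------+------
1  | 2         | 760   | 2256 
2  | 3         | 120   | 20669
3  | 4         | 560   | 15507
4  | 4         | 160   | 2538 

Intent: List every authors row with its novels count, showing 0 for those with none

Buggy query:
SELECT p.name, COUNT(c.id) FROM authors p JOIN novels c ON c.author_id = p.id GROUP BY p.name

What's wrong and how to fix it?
Bug: An inner join excludes parents with zero children

Fix: Use LEFT JOIN so parents without children still appear (COUNT(c.id) gives 0)

Corrected query:
SELECT p.name, COUNT(c.id) FROM authors p LEFT JOIN novels c ON c.author_id = p.id GROUP BY p.name

Result:
name    | COUNT(c.id)
--------+------------
Asimov  | 2          
Le Guin | 0          
Orwell  | 1          
Tolkien | 1          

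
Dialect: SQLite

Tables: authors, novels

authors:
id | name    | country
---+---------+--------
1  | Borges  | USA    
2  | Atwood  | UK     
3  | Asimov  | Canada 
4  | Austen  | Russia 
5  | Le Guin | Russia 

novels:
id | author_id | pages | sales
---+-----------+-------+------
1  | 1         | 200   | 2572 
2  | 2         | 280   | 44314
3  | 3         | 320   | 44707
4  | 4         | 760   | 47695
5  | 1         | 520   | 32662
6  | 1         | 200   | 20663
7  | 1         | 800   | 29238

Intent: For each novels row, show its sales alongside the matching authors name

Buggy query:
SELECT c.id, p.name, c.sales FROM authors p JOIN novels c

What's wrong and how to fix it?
Bug: Missing join condition: each novels row is matched to all authors rows instead of just its own

Fix: Add ON c.author_id = p.id to the JOIN

Corrected query:
SELECT c.id, p.name, c.sales FROM authors p JOIN novels c ON c.author_id = p.id

Result:
id | name   | sales
---+--------+------
1  | Borges | 2572 
2  | Atwood | 44314
3  | Asimov | 44707
4  | Austen | 47695
5  | Borges | 32662
6  | Borges | 20663
7  | Borges | 29238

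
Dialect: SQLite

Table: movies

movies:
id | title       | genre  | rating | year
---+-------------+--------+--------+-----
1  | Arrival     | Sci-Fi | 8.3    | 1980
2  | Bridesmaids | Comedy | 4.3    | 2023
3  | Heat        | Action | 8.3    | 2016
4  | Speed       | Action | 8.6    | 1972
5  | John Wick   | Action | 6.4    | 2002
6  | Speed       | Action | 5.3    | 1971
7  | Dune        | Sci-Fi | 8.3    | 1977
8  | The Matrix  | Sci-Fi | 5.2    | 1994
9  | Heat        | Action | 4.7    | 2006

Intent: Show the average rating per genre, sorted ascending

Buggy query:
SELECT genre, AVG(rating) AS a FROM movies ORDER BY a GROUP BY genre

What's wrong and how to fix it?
Bug: GROUP BY must precede ORDER BY

Fix: Move ORDER BY to the end, after GROUP BY

Corrected query:
SELECT genre, AVG(rating) AS a FROM movies GROUP BY genre ORDER BY a

Result:
genre  | a       
-------+---------
Comedy | 4.3     
Action | 6.66    
Sci-Fi | 7.266667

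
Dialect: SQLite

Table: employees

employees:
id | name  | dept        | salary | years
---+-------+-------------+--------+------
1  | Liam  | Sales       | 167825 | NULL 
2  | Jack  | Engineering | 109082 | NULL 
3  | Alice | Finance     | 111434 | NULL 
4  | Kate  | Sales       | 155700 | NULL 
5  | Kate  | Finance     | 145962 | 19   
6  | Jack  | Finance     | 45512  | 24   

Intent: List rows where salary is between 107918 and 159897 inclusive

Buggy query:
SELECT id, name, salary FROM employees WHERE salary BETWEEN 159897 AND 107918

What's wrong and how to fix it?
Bug: BETWEEN expects the lower bound first; with 159897 AND 107918 the range is empty

Fix: Write BETWEEN 107918 AND 159897

Corrected query:
SELECT id, name, salary FROM employees WHERE salary BETWEEN 107918 AND 159897

Result:
id | name  | salary
---+-------+-------
2  | Jack  | 109082
3  | Alice | 111434
4  | Kate  | 155700
5  | Kate  | 145962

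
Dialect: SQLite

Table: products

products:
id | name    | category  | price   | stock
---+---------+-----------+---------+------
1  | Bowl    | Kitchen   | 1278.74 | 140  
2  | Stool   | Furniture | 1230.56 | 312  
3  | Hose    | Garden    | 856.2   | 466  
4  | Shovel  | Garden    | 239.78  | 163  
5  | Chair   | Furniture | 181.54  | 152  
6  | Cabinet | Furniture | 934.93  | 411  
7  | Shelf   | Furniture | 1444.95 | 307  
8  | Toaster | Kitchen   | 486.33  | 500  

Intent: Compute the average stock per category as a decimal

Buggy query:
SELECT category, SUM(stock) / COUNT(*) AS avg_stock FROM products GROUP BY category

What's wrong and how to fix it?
Bug: SUM(stock) and COUNT(*) are both integers; the division truncates the fractional part

Fix: Multiply by 1.0 (or CAST to REAL) to force floating-point division

Corrected query:
SELECT category, SUM(stock) * 1.0 / COUNT(*) AS avg_stock FROM products GROUP BY category

Result:
category  | avg_stock
----------+----------
Furniture | 295.5    
Garden    | 314.5    
Kitchen   | 320      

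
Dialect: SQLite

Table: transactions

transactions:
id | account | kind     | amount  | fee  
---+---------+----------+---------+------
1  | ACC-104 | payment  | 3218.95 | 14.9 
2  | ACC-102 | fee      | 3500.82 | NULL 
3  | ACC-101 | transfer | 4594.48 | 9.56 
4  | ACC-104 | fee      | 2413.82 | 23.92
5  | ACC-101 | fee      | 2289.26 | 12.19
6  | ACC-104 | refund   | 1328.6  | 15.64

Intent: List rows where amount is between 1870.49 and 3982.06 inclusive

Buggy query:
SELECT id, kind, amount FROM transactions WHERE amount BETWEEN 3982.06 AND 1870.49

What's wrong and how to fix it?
Bug: The bounds are reversed; BETWEEN a AND b requires a <= b to match anything

Fix: Swap the bounds so the smaller value comes first

Corrected query:
SELECT id, kind, amount FROM transactions WHERE amount BETWEEN 1870.49 AND 3982.06

Result:
id | kind    | amount 
---+---------+--------
1  | payment | 3218.95
2  | fee     | 3500.82
4  | fee     | 2413.82
5  | fee     | 2289.26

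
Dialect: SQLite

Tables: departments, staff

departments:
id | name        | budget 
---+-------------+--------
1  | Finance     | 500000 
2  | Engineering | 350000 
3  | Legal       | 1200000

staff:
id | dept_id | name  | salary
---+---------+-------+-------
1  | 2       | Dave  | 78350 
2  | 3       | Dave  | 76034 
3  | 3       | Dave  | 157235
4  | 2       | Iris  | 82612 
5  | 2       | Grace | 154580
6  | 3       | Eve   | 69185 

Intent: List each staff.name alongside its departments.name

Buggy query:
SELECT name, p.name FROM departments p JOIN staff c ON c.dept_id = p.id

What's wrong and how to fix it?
Bug: 'name' exists in both joined tables, so the database can't tell which one is meant

Fix: Prefix ambiguous columns with the table alias

Corrected query:
SELECT c.name, p.name FROM departments p JOIN staff c ON c.dept_id = p.id

Result:
name  | name       
------+------------
Dave  | Engineering
Dave  | Legal      
Dave  | Legal      
Iris  | Engineering
Grace | Engineering
Eve   | Legal      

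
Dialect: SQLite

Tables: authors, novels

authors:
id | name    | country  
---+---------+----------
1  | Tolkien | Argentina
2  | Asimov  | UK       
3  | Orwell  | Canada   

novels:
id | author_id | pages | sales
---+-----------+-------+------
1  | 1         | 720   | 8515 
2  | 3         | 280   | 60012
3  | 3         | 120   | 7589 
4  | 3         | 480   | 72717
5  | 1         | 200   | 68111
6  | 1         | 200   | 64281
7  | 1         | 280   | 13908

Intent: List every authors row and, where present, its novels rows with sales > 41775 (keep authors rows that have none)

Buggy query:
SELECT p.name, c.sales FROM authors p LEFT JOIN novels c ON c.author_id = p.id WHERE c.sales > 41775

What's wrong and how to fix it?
Bug: Filtering c.sales in WHERE discards the NULL rows produced by LEFT JOIN, turning it into an inner join

Fix: Move the right-table condition into the ON clause so unmatched parents are kept

Corrected query:
SELECT p.name, c.sales FROM authors p LEFT JOIN novels c ON c.author_id = p.id AND c.sales > 41775

Result:
name    | sales
--------+------
Tolkien | 64281
Tolkien | 68111
Asimov  | NULL 
Orwell  | 60012
Orwell  | 72717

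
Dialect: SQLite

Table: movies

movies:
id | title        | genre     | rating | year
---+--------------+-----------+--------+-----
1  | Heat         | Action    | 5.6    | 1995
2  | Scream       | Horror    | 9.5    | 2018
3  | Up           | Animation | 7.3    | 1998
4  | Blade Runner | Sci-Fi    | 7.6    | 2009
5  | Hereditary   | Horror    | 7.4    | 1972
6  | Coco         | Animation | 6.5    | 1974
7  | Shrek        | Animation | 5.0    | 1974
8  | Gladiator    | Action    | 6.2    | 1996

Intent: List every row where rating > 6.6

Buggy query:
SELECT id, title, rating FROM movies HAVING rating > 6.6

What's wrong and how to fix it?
Bug: HAVING filters the output of aggregation, but this query has no GROUP BY and no aggregate functions, so SQLite rejects it (HAVING clause on a non-aggregate query); the condition here is per row

Fix: Use WHERE for row-level filtering

Corrected query:
SELECT id, title, rating FROM movies WHERE rating > 6.6

Result:
id | title        | rating
---+--------------+-------
2  | Scream       | 9.5   
3  | Up           | 7.3   
4  | Blade Runner | 7.6   
5  | Hereditary   | 7.4   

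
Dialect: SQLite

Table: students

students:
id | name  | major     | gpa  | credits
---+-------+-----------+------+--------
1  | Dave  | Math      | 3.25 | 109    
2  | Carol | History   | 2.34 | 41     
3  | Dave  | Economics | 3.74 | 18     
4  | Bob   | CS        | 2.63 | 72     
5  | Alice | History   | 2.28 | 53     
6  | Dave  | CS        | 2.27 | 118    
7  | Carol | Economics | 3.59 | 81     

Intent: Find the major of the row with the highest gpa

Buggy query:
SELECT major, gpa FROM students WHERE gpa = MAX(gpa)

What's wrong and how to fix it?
Bug: WHERE is evaluated per row; an aggregate over the whole table isn't defined there

Fix: Use a subquery: WHERE gpa = (SELECT MAX(gpa) FROM students)

Corrected query:
SELECT major, gpa FROM students WHERE gpa = (SELECT MAX(gpa) FROM students)

Result:
major     | gpa 
----------+-----
Economics | 3.74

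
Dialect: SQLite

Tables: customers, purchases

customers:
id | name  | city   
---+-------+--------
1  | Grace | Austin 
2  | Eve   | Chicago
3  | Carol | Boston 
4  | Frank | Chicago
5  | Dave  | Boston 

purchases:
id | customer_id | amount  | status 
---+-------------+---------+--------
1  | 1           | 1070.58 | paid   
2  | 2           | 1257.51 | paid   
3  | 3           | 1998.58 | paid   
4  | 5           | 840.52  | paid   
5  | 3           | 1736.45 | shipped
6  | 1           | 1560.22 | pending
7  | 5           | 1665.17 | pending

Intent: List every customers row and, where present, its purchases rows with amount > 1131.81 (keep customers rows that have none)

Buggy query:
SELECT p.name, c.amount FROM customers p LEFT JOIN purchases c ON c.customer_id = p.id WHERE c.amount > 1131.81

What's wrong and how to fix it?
Bug: A WHERE condition on the right-hand table after LEFT JOIN drops unmatched parents

Fix: Put 'c.amount > 1131.81' in the JOIN's ON clause instead of WHERE

Corrected query:
SELECT p.name, c.amount FROM customers p LEFT JOIN purchases c ON c.customer_id = p.id AND c.amount > 1131.81

Result:
name  | amount 
------+--------
Grace | 1560.22
Eve   | 1257.51
Carol | 1736.45
Carol | 1998.58
Frank | NULL   
Dave  | 1665.17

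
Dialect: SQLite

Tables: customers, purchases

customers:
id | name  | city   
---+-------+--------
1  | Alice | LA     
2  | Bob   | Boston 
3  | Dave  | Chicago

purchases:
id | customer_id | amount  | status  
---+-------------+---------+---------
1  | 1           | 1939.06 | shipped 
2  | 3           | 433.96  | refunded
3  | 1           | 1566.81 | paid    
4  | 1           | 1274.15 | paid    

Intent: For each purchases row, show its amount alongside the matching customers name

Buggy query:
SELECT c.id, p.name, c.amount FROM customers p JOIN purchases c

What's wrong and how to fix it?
Bug: Missing join condition: each purchases row is matched to all customers rows instead of just its own

Fix: Specify the join condition linking the foreign key to the parent id

Corrected query:
SELECT c.id, p.name, c.amount FROM customers p JOIN purchases c ON c.customer_id = p.id

Result:
id | name  | amount 
---+-------+--------
1  | Alice | 1939.06
2  | Dave  | 433.96 
3  | Alice | 1566.81
4  | Alice | 1274.15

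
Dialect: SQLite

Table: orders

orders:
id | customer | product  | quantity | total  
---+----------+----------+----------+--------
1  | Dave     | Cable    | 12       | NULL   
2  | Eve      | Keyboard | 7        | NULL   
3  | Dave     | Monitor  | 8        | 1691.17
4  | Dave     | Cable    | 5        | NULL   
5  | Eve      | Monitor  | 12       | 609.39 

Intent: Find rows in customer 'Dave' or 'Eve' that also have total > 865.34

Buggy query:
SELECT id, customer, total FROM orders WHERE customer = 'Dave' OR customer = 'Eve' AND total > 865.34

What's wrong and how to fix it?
Bug: Without parentheses, AND is evaluated before OR, so the total filter only applies to the 'Eve' branch

Fix: Add parentheses around the OR so the AND applies to both alternatives

Corrected query:
SELECT id, customer, total FROM orders WHERE (customer = 'Dave' OR customer = 'Eve') AND total > 865.34

Result:
id | customer | total  
---+----------+--------
3  | Dave     | 1691.17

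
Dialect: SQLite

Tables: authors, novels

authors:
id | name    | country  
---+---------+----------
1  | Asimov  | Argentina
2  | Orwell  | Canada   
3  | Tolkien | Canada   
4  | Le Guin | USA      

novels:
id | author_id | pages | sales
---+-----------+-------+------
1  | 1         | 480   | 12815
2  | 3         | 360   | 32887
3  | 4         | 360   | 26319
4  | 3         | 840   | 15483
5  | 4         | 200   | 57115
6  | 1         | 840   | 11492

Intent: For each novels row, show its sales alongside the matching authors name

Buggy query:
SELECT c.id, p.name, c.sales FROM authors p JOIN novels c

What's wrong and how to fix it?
Bug: JOIN with no ON clause produces a cartesian product; every novels row pairs with every authors row

Fix: Add ON c.author_id = p.id to the JOIN

Corrected query:
SELECT c.id, p.name, c.sales FROM authors p JOIN novels c ON c.author_id = p.id

Result:
id | name    | sales
---+---------+------
1  | Asimov  | 12815
2  | Tolkien | 32887
3  | Le Guin | 26319
4  | Tolkien | 15483
5  | Le Guin | 57115
6  | Asimov  | 11492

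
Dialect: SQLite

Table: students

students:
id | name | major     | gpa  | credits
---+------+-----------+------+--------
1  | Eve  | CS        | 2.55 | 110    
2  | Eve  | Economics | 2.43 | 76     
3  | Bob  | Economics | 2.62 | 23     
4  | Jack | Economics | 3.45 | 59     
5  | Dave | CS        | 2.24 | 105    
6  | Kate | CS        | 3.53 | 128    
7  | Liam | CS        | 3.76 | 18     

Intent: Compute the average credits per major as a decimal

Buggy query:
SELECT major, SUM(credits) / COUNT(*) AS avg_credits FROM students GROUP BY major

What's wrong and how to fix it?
Bug: Both operands are integers, so '/' performs integer division and truncates

Fix: Multiply by 1.0 (or CAST to REAL) to force floating-point division

Corrected query:
SELECT major, SUM(credits) * 1.0 / COUNT(*) AS avg_credits FROM students GROUP BY major

Result:
major     | avg_credits
----------+------------
CS        | 90.25      
Economics | 52.666667  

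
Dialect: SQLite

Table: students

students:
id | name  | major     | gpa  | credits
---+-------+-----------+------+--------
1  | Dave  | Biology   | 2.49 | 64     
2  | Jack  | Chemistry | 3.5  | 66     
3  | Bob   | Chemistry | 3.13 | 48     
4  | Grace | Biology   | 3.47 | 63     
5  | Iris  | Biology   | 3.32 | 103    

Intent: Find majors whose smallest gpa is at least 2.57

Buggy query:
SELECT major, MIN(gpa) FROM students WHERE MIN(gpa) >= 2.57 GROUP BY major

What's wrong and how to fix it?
Bug: MIN() in WHERE is a misuse of aggregate

Fix: Replace WHERE with HAVING after the GROUP BY

Corrected query:
SELECT major, MIN(gpa) FROM students GROUP BY major HAVING MIN(gpa) >= 2.57

Result:
major     | MIN(gpa)
----------+---------
Chemistry | 3.13    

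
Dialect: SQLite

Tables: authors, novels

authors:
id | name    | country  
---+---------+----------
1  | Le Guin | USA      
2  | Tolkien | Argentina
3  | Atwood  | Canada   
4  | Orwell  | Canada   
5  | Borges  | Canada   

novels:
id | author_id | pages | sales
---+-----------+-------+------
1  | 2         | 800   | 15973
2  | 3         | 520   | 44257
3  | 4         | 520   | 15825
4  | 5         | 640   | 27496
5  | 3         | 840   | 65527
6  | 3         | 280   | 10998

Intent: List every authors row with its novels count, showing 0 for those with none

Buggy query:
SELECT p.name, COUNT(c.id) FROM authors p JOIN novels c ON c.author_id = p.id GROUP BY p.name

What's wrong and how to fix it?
Bug: An inner join excludes parents with zero children

Fix: Use LEFT JOIN so parents without children still appear (COUNT(c.id) gives 0)

Corrected query:
SELECT p.name, COUNT(c.id) FROM authors p LEFT JOIN novels c ON c.author_id = p.id GROUP BY p.name

Result:
name    | COUNT(c.id)
--------+------------
Atwood  | 3          
Borges  | 1          
Le Guin | 0          
Orwell  | 1          
Tolkien | 1          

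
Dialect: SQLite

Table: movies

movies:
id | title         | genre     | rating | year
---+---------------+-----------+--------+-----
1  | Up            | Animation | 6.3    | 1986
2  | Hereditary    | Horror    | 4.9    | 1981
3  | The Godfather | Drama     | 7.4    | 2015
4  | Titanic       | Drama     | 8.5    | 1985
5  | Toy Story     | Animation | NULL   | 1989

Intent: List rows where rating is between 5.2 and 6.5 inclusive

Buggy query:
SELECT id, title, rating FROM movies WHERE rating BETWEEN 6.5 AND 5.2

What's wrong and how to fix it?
Bug: BETWEEN expects the lower bound first; with 6.5 AND 5.2 the range is empty

Fix: Swap the bounds so the smaller value comes first

Corrected query:
SELECT id, title, rating FROM movies WHERE rating BETWEEN 5.2 AND 6.5

Result:
id | title | rating
---+-------+-------
1  | Up    | 6.3   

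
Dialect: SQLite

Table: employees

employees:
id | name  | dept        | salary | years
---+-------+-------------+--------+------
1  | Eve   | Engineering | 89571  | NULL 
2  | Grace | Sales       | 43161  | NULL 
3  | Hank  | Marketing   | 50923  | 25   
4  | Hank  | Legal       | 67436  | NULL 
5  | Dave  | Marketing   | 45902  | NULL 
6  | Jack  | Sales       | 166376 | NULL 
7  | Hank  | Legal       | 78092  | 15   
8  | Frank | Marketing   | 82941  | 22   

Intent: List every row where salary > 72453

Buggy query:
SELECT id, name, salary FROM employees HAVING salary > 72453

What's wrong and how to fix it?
Bug: HAVING filters the output of aggregation, but this query has no GROUP BY and no aggregate functions, so SQLite rejects it (HAVING clause on a non-aggregate query); the condition here is per row

Fix: Replace HAVING with WHERE since the condition applies to individual rows

Corrected query:
SELECT id, name, salary FROM employees WHERE salary > 72453

Result:
id | name  | salary
---+-------+-------
1  | Eve   | 89571 
6  | Jack  | 166376
7  | Hank  | 78092 
8  | Frank | 82941 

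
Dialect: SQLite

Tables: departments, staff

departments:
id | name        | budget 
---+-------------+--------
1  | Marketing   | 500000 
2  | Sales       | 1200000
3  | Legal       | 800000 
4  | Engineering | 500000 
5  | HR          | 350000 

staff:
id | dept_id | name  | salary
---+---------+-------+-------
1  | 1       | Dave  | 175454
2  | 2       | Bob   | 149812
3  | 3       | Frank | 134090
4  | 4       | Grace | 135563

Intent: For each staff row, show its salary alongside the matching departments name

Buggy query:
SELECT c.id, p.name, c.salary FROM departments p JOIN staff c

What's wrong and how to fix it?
Bug: JOIN with no ON clause produces a cartesian product; every staff row pairs with every departments row

Fix: Specify the join condition linking the foreign key to the parent id

Corrected query:
SELECT c.id, p.name, c.salary FROM departments p JOIN staff c ON c.dept_id = p.id

Result:
id | name        | salary
---+-------------+-------
1  | Marketing   | 175454
2  | Sales       | 149812
3  | Legal       | 134090
4  | Engineering | 135563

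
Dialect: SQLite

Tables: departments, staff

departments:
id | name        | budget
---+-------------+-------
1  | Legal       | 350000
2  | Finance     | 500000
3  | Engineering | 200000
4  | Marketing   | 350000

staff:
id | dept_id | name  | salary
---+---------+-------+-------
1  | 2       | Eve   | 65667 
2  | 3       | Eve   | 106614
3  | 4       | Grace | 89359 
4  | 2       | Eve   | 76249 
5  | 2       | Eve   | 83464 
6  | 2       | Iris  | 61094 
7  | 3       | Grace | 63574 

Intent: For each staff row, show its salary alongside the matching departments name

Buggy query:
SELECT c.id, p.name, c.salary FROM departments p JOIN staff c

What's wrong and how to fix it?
Bug: JOIN with no ON clause produces a cartesian product; every staff row pairs with every departments row

Fix: Specify the join condition linking the foreign key to the parent id

Corrected query:
SELECT c.id, p.name, c.salary FROM departments p JOIN staff c ON c.dept_id = p.id

Result:
id | name        | salary
---+-------------+-------
1  | Finance     | 65667 
2  | Engineering | 106614
3  | Marketing   | 89359 
4  | Finance     | 76249 
5  | Finance     | 83464 
6  | Finance     | 61094 
7  | Engineering | 63574 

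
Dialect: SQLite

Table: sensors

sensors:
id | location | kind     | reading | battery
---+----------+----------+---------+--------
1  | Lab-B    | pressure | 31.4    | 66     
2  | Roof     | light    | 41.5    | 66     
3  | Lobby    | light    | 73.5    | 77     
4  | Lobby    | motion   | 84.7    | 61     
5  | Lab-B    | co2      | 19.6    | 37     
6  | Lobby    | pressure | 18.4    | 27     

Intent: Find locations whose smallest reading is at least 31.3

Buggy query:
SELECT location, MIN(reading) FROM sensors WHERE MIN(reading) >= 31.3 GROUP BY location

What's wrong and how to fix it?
Bug: MIN() in WHERE is a misuse of aggregate

Fix: Replace WHERE with HAVING after the GROUP BY

Corrected query:
SELECT location, MIN(reading) FROM sensors GROUP BY location HAVING MIN(reading) >= 31.3

Result:
location | MIN(reading)
---------+-------------
Roof     | 41.5        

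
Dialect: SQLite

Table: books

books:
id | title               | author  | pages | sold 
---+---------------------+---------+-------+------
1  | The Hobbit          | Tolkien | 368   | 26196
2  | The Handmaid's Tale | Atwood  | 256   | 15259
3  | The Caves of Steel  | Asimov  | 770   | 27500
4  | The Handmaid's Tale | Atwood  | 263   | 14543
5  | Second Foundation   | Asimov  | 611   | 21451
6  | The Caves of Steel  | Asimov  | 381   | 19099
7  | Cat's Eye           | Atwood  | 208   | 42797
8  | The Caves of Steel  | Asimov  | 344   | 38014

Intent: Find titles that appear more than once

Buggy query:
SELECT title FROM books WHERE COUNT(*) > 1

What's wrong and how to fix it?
Bug: COUNT(*) is an aggregate and cannot be used in WHERE

Fix: GROUP BY title, then filter groups with HAVING COUNT(*) > 1

Corrected query:
SELECT title FROM books GROUP BY title HAVING COUNT(*) > 1

Result:
title              
-------------------
The Caves of Steel 
The Handmaid's Tale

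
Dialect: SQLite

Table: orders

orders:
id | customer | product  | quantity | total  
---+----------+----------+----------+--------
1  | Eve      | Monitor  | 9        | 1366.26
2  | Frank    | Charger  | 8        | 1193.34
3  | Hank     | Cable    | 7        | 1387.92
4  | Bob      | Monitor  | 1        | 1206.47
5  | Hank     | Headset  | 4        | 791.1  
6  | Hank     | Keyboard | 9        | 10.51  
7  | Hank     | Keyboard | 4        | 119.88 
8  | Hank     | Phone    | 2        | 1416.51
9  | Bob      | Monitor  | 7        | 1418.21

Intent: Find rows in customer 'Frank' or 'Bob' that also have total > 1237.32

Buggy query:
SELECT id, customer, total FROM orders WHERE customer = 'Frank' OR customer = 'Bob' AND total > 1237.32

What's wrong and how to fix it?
Bug: AND binds tighter than OR, so this parses as customer = 'Frank' OR (customer = 'Bob' AND total > 1237.32)

Fix: Group the OR with parentheses (or use IN), then AND the threshold

Corrected query:
SELECT id, customer, total FROM orders WHERE (customer = 'Frank' OR customer = 'Bob') AND total > 1237.32

Result:
id | customer | total  
---+----------+--------
9  | Bob      | 1418.21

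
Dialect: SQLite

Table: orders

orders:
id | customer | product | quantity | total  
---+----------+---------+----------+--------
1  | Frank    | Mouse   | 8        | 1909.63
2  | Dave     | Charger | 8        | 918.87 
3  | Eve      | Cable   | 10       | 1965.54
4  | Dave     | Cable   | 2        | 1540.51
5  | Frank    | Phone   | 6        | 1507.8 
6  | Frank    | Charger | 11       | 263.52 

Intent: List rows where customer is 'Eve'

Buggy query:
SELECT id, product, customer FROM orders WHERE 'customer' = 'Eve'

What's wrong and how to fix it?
Bug: 'customer' in single quotes is a string literal, not the column; the comparison is literal-vs-literal and never true

Fix: Reference the column as customer without single quotes

Corrected query:
SELECT id, product, customer FROM orders WHERE customer = 'Eve'

Result:
id | product | customer
---+---------+---------
3  | Cable   | Eve     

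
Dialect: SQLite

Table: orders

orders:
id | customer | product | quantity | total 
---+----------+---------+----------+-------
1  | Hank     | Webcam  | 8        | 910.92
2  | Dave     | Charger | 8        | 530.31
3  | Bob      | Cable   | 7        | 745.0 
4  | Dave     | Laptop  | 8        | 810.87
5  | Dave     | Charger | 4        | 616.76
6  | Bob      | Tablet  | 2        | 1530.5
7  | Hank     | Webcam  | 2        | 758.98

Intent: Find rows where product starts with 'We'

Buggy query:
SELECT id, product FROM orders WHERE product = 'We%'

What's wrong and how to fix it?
Bug: '=' compares the literal string including the % character; pattern matching needs LIKE

Fix: Use LIKE for wildcard pattern matching

Corrected query:
SELECT id, product FROM orders WHERE product LIKE 'We%'

Result:
id | product
---+--------
1  | Webcam 
7  | Webcam 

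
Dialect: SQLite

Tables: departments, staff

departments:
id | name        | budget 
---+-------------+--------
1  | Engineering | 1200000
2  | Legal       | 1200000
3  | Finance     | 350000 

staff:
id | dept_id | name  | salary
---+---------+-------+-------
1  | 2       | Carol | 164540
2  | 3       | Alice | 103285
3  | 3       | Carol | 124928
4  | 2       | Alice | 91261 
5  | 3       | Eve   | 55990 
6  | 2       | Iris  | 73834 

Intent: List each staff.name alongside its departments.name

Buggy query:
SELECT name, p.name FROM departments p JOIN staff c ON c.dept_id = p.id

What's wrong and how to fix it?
Bug: 'name' exists in both joined tables, so the database can't tell which one is meant

Fix: Prefix ambiguous columns with the table alias

Corrected query:
SELECT c.name, p.name FROM departments p JOIN staff c ON c.dept_id = p.id

Result:
name  | name   
------+--------
Carol | Legal  
Alice | Finance
Carol | Finance
Alice | Legal  
Eve   | Finance
Iris  | Legal  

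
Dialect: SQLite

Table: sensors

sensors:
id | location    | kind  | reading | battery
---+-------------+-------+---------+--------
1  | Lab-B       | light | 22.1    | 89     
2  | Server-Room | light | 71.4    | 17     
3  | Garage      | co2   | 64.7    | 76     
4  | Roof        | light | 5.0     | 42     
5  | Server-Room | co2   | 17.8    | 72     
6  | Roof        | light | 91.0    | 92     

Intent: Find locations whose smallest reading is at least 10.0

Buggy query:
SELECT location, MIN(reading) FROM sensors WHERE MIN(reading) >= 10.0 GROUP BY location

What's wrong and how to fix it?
Bug: MIN() in WHERE is a misuse of aggregate

Fix: Replace WHERE with HAVING after the GROUP BY

Corrected query:
SELECT location, MIN(reading) FROM sensors GROUP BY location HAVING MIN(reading) >= 10.0

Result:
location    | MIN(reading)
------------+-------------
Garage      | 64.7        
Lab-B       | 22.1        
Server-Room | 17.8        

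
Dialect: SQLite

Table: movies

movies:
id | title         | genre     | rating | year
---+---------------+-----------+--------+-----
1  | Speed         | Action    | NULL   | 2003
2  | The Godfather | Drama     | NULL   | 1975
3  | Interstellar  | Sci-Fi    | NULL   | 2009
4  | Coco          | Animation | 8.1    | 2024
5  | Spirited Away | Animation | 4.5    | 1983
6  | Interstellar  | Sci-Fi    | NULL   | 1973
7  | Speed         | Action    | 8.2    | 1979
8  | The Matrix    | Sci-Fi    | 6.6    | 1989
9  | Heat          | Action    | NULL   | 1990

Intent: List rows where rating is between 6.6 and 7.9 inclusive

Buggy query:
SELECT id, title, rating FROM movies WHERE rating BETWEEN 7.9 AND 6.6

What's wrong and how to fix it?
Bug: The bounds are reversed; BETWEEN a AND b requires a <= b to match anything

Fix: Write BETWEEN 6.6 AND 7.9

Corrected query:
SELECT id, title, rating FROM movies WHERE rating BETWEEN 6.6 AND 7.9

Result:
id | title      | rating
---+------------+-------
8  | The Matrix | 6.6   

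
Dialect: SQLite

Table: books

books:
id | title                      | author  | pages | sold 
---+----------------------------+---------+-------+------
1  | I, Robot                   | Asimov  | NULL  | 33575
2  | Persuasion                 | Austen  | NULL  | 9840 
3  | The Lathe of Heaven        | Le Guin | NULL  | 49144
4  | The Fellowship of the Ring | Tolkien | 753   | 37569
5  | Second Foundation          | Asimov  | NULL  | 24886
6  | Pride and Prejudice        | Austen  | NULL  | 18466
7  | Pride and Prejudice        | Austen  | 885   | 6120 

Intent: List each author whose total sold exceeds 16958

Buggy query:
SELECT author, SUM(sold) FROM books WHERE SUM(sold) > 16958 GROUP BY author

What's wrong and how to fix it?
Bug: Aggregate functions cannot appear in a WHERE clause

Fix: Move the aggregate condition to a HAVING clause

Corrected query:
SELECT author, SUM(sold) FROM books GROUP BY author HAVING SUM(sold) > 16958

Result:
author  | SUM(sold)
--------+----------
Asimov  | 58461    
Austen  | 34426    
Le Guin | 49144    
Tolkien | 37569    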